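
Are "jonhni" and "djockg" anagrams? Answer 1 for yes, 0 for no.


Strings: "jonhni", "djockg"
Sorted first:  hijnno
Sorted second: cdgjko
Differ at position 0: 'h' vs 'c' => not anagrams

0


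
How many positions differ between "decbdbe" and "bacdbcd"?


Comparing "decbdbe" and "bacdbcd" position by position:
  Position 0: 'd' vs 'b' => DIFFER
  Position 1: 'e' vs 'a' => DIFFER
  Position 2: 'c' vs 'c' => same
  Position 3: 'b' vs 'd' => DIFFER
  Position 4: 'd' vs 'b' => DIFFER
  Position 5: 'b' vs 'c' => DIFFER
  Position 6: 'e' vs 'd' => DIFFER
Positions that differ: 6

6


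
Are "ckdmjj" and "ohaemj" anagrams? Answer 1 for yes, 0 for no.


Strings: "ckdmjj", "ohaemj"
Sorted first:  cdjjkm
Sorted second: aehjmo
Differ at position 0: 'c' vs 'a' => not anagrams

0


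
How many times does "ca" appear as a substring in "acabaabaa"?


Searching for "ca" in "acabaabaa"
Scanning each position:
  Position 0: "ac" => no
  Position 1: "ca" => MATCH
  Position 2: "ab" => no
  Position 3: "ba" => no
  Position 4: "aa" => no
  Position 5: "ab" => no
  Position 6: "ba" => no
  Position 7: "aa" => no
Total occurrences: 1

1


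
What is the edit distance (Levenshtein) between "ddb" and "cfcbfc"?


Computing edit distance: "ddb" -> "cfcbfc"
DP table:
           c    f    c    b    f    c
      0    1    2    3    4    5    6
  d   1    1    2    3    4    5    6
  d   2    2    2    3    4    5    6
  b   3    3    3    3    3    4    5
Edit distance = dp[3][6] = 5

5


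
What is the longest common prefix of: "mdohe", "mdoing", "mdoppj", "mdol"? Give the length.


Words: mdohe, mdoing, mdoppj, mdol
  Position 0: all 'm' => match
  Position 1: all 'd' => match
  Position 2: all 'o' => match
  Position 3: ('h', 'i', 'p', 'l') => mismatch, stop
LCP = "mdo" (length 3)

3


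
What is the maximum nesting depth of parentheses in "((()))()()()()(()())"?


Input: "((()))()()()()(()())"
Tracking depth:
  Position 0 '(': depth becomes 1
  Position 1 '(': depth becomes 2
  Position 2 '(': depth becomes 3
  Position 3 ')': depth becomes 2
  Position 4 ')': depth becomes 1
  Position 5 ')': depth becomes 0
  Position 6 '(': depth becomes 1
  Position 7 ')': depth becomes 0
  Position 8 '(': depth becomes 1
  Position 9 ')': depth becomes 0
  Position 10 '(': depth becomes 1
  Position 11 ')': depth becomes 0
  Position 12 '(': depth becomes 1
  Position 13 ')': depth becomes 0
  Position 14 '(': depth becomes 1
  Position 15 '(': depth becomes 2
  Position 16 ')': depth becomes 1
  Position 17 '(': depth becomes 2
  Position 18 ')': depth becomes 1
  Position 19 ')': depth becomes 0
Maximum depth reached: 3

3


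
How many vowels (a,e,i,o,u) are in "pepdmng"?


Input: pepdmng
Checking each character:
  'p' at position 0: consonant
  'e' at position 1: vowel (running total: 1)
  'p' at position 2: consonant
  'd' at position 3: consonant
  'm' at position 4: consonant
  'n' at position 5: consonant
  'g' at position 6: consonant
Total vowels: 1

1


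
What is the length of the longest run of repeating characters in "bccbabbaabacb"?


Input: "bccbabbaabacb"
Scanning for longest run:
  Position 1 ('c'): new char, reset run to 1
  Position 2 ('c'): continues run of 'c', length=2
  Position 3 ('b'): new char, reset run to 1
  Position 4 ('a'): new char, reset run to 1
  Position 5 ('b'): new char, reset run to 1
  Position 6 ('b'): continues run of 'b', length=2
  Position 7 ('a'): new char, reset run to 1
  Position 8 ('a'): continues run of 'a', length=2
  Position 9 ('b'): new char, reset run to 1
  Position 10 ('a'): new char, reset run to 1
  Position 11 ('c'): new char, reset run to 1
  Position 12 ('b'): new char, reset run to 1
Longest run: 'c' with length 2

2


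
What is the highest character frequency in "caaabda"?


Input: caaabda
Character counts:
  'a': 4
  'b': 1
  'c': 1
  'd': 1
Maximum frequency: 4

4


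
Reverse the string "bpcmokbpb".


Input: bpcmokbpb
Reading characters right to left:
  Position 8: 'b'
  Position 7: 'p'
  Position 6: 'b'
  Position 5: 'k'
  Position 4: 'o'
  Position 3: 'm'
  Position 2: 'c'
  Position 1: 'p'
  Position 0: 'b'
Reversed: bpbkomcpb

bpbkomcpb


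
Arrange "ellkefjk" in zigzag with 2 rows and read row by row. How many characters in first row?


Zigzag "ellkefjk" into 2 rows:
Placing characters:
  'e' => row 0
  'l' => row 1
  'l' => row 0
  'k' => row 1
  'e' => row 0
  'f' => row 1
  'j' => row 0
  'k' => row 1
Rows:
  Row 0: "elej"
  Row 1: "lkfk"
First row length: 4

4


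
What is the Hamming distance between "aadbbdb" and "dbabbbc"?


Comparing "aadbbdb" and "dbabbbc" position by position:
  Position 0: 'a' vs 'd' => differ
  Position 1: 'a' vs 'b' => differ
  Position 2: 'd' vs 'a' => differ
  Position 3: 'b' vs 'b' => same
  Position 4: 'b' vs 'b' => same
  Position 5: 'd' vs 'b' => differ
  Position 6: 'b' vs 'c' => differ
Total differences (Hamming distance): 5

5


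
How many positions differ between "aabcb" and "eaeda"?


Comparing "aabcb" and "eaeda" position by position:
  Position 0: 'a' vs 'e' => DIFFER
  Position 1: 'a' vs 'a' => same
  Position 2: 'b' vs 'e' => DIFFER
  Position 3: 'c' vs 'd' => DIFFER
  Position 4: 'b' vs 'a' => DIFFER
Positions that differ: 4

4


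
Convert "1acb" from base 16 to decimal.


Input: "1acb" in base 16
Positional expansion:
  Digit '1' (value 1) x 16^3 = 4096
  Digit 'a' (value 10) x 16^2 = 2560
  Digit 'c' (value 12) x 16^1 = 192
  Digit 'b' (value 11) x 16^0 = 11
Sum = 6859

6859


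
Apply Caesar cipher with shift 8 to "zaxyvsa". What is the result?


Caesar cipher: shift "zaxyvsa" by 8
  'z' (pos 25) + 8 = pos 7 = 'h'
  'a' (pos 0) + 8 = pos 8 = 'i'
  'x' (pos 23) + 8 = pos 5 = 'f'
  'y' (pos 24) + 8 = pos 6 = 'g'
  'v' (pos 21) + 8 = pos 3 = 'd'
  's' (pos 18) + 8 = pos 0 = 'a'
  'a' (pos 0) + 8 = pos 8 = 'i'
Result: hifgdai

hifgdai


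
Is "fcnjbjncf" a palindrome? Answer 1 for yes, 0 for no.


Input: fcnjbjncf
Reversed: fcnjbjncf
  Compare pos 0 ('f') with pos 8 ('f'): match
  Compare pos 1 ('c') with pos 7 ('c'): match
  Compare pos 2 ('n') with pos 6 ('n'): match
  Compare pos 3 ('j') with pos 5 ('j'): match
Result: palindrome

1


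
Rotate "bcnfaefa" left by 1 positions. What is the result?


Input: "bcnfaefa", rotate left by 1
First 1 characters: "b"
Remaining characters: "cnfaefa"
Concatenate remaining + first: "cnfaefa" + "b" = "cnfaefab"

cnfaefab


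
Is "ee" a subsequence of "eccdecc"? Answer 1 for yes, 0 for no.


Check if "ee" is a subsequence of "eccdecc"
Greedy scan:
  Position 0 ('e'): matches sub[0] = 'e'
  Position 1 ('c'): no match needed
  Position 2 ('c'): no match needed
  Position 3 ('d'): no match needed
  Position 4 ('e'): matches sub[1] = 'e'
  Position 5 ('c'): no match needed
  Position 6 ('c'): no match needed
All 2 characters matched => is a subsequence

1


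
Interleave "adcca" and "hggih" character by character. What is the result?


Interleaving "adcca" and "hggih":
  Position 0: 'a' from first, 'h' from second => "ah"
  Position 1: 'd' from first, 'g' from second => "dg"
  Position 2: 'c' from first, 'g' from second => "cg"
  Position 3: 'c' from first, 'i' from second => "ci"
  Position 4: 'a' from first, 'h' from second => "ah"
Result: ahdgcgciah

ahdgcgciah


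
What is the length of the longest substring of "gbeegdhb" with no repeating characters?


Input: "gbeegdhb"
Sliding window (track last position of each char):
  Position 0 ('g'): window [0,0] length 1 -- new best
  Position 1 ('b'): window [0,1] length 2 -- new best
  Position 2 ('e'): window [0,2] length 3 -- new best
  Position 3 ('e'): repeat (last at 2), move window start to 3
  Position 3 ('e'): window [3,3] length 1
  Position 4 ('g'): window [3,4] length 2
  Position 5 ('d'): window [3,5] length 3
  Position 6 ('h'): window [3,6] length 4 -- new best
  Position 7 ('b'): window [3,7] length 5 -- new best
Longest substring with no repeats: "egdhb" with length 5

5


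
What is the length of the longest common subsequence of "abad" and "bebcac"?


LCS of "abad" and "bebcac"
DP table:
           b    e    b    c    a    c
      0    0    0    0    0    0    0
  a   0    0    0    0    0    1    1
  b   0    1    1    1    1    1    1
  a   0    1    1    1    1    2    2
  d   0    1    1    1    1    2    2
LCS length = dp[4][6] = 2

2


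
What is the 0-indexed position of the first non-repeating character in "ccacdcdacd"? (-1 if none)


Input: ccacdcdacd
Character frequencies:
  'a': 2
  'c': 5
  'd': 3
Scanning left to right for freq == 1:
  Position 0 ('c'): freq=5, skip
  Position 1 ('c'): freq=5, skip
  Position 2 ('a'): freq=2, skip
  Position 3 ('c'): freq=5, skip
  Position 4 ('d'): freq=3, skip
  Position 5 ('c'): freq=5, skip
  Position 6 ('d'): freq=3, skip
  Position 7 ('a'): freq=2, skip
  Position 8 ('c'): freq=5, skip
  Position 9 ('d'): freq=3, skip
  No unique character found => answer = -1

-1


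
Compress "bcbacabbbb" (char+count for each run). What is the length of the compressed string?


Input: bcbacabbbb
Runs:
  'b' x 1 => "b1"
  'c' x 1 => "c1"
  'b' x 1 => "b1"
  'a' x 1 => "a1"
  'c' x 1 => "c1"
  'a' x 1 => "a1"
  'b' x 4 => "b4"
Compressed: "b1c1b1a1c1a1b4"
Compressed length: 14

14


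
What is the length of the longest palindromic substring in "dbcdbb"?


Input: "dbcdbb"
Checking substrings for palindromes:
  [4:6] "bb" (len 2) => palindrome
Longest palindromic substring: "bb" with length 2

2


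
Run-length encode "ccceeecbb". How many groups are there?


Input: ccceeecbb
Scanning for consecutive runs:
  Group 1: 'c' x 3 (positions 0-2)
  Group 2: 'e' x 3 (positions 3-5)
  Group 3: 'c' x 1 (positions 6-6)
  Group 4: 'b' x 2 (positions 7-8)
Total groups: 4

4


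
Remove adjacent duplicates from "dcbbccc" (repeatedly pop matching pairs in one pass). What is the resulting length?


Input: dcbbccc
Stack-based adjacent duplicate removal:
  Read 'd': push. Stack: d
  Read 'c': push. Stack: dc
  Read 'b': push. Stack: dcb
  Read 'b': matches stack top 'b' => pop. Stack: dc
  Read 'c': matches stack top 'c' => pop. Stack: d
  Read 'c': push. Stack: dc
  Read 'c': matches stack top 'c' => pop. Stack: d
Final stack: "d" (length 1)

1


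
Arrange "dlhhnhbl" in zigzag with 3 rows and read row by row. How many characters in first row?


Zigzag "dlhhnhbl" into 3 rows:
Placing characters:
  'd' => row 0
  'l' => row 1
  'h' => row 2
  'h' => row 1
  'n' => row 0
  'h' => row 1
  'b' => row 2
  'l' => row 1
Rows:
  Row 0: "dn"
  Row 1: "lhhl"
  Row 2: "hb"
First row length: 2

2


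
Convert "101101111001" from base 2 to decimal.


Input: "101101111001" in base 2
Positional expansion:
  Digit '1' (value 1) x 2^11 = 2048
  Digit '0' (value 0) x 2^10 = 0
  Digit '1' (value 1) x 2^9 = 512
  Digit '1' (value 1) x 2^8 = 256
  Digit '0' (value 0) x 2^7 = 0
  Digit '1' (value 1) x 2^6 = 64
  Digit '1' (value 1) x 2^5 = 32
  Digit '1' (value 1) x 2^4 = 16
  Digit '1' (value 1) x 2^3 = 8
  Digit '0' (value 0) x 2^2 = 0
  Digit '0' (value 0) x 2^1 = 0
  Digit '1' (value 1) x 2^0 = 1
Sum = 2937

2937


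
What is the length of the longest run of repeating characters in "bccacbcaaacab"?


Input: "bccacbcaaacab"
Scanning for longest run:
  Position 1 ('c'): new char, reset run to 1
  Position 2 ('c'): continues run of 'c', length=2
  Position 3 ('a'): new char, reset run to 1
  Position 4 ('c'): new char, reset run to 1
  Position 5 ('b'): new char, reset run to 1
  Position 6 ('c'): new char, reset run to 1
  Position 7 ('a'): new char, reset run to 1
  Position 8 ('a'): continues run of 'a', length=2
  Position 9 ('a'): continues run of 'a', length=3
  Position 10 ('c'): new char, reset run to 1
  Position 11 ('a'): new char, reset run to 1
  Position 12 ('b'): new char, reset run to 1
Longest run: 'a' with length 3

3


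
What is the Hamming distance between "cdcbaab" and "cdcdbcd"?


Comparing "cdcbaab" and "cdcdbcd" position by position:
  Position 0: 'c' vs 'c' => same
  Position 1: 'd' vs 'd' => same
  Position 2: 'c' vs 'c' => same
  Position 3: 'b' vs 'd' => differ
  Position 4: 'a' vs 'b' => differ
  Position 5: 'a' vs 'c' => differ
  Position 6: 'b' vs 'd' => differ
Total differences (Hamming distance): 4

4


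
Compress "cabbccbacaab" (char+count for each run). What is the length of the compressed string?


Input: cabbccbacaab
Runs:
  'c' x 1 => "c1"
  'a' x 1 => "a1"
  'b' x 2 => "b2"
  'c' x 2 => "c2"
  'b' x 1 => "b1"
  'a' x 1 => "a1"
  'c' x 1 => "c1"
  'a' x 2 => "a2"
  'b' x 1 => "b1"
Compressed: "c1a1b2c2b1a1c1a2b1"
Compressed length: 18

18


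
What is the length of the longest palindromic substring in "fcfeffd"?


Input: "fcfeffd"
Checking substrings for palindromes:
  [0:3] "fcf" (len 3) => palindrome
  [2:5] "fef" (len 3) => palindrome
  [4:6] "ff" (len 2) => palindrome
Longest palindromic substring: "fcf" with length 3

3


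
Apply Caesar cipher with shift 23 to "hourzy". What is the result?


Caesar cipher: shift "hourzy" by 23
  'h' (pos 7) + 23 = pos 4 = 'e'
  'o' (pos 14) + 23 = pos 11 = 'l'
  'u' (pos 20) + 23 = pos 17 = 'r'
  'r' (pos 17) + 23 = pos 14 = 'o'
  'z' (pos 25) + 23 = pos 22 = 'w'
  'y' (pos 24) + 23 = pos 21 = 'v'
Result: elrowv

elrowv


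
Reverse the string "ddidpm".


Input: ddidpm
Reading characters right to left:
  Position 5: 'm'
  Position 4: 'p'
  Position 3: 'd'
  Position 2: 'i'
  Position 1: 'd'
  Position 0: 'd'
Reversed: mpdidd

mpdidd


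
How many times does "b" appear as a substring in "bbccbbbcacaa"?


Searching for "b" in "bbccbbbcacaa"
Scanning each position:
  Position 0: "b" => MATCH
  Position 1: "b" => MATCH
  Position 2: "c" => no
  Position 3: "c" => no
  Position 4: "b" => MATCH
  Position 5: "b" => MATCH
  Position 6: "b" => MATCH
  Position 7: "c" => no
  Position 8: "a" => no
  Position 9: "c" => no
  Position 10: "a" => no
  Position 11: "a" => no
Total occurrences: 5

5


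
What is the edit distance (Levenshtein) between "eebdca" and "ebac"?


Computing edit distance: "eebdca" -> "ebac"
DP table:
           e    b    a    c
      0    1    2    3    4
  e   1    0    1    2    3
  e   2    1    1    2    3
  b   3    2    1    2    3
  d   4    3    2    2    3
  c   5    4    3    3    2
  a   6    5    4    3    3
Edit distance = dp[6][4] = 3

3


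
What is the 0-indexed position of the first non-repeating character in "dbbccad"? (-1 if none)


Input: dbbccad
Character frequencies:
  'a': 1
  'b': 2
  'c': 2
  'd': 2
Scanning left to right for freq == 1:
  Position 0 ('d'): freq=2, skip
  Position 1 ('b'): freq=2, skip
  Position 2 ('b'): freq=2, skip
  Position 3 ('c'): freq=2, skip
  Position 4 ('c'): freq=2, skip
  Position 5 ('a'): unique! => answer = 5

5


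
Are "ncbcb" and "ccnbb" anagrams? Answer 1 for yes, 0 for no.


Strings: "ncbcb", "ccnbb"
Sorted first:  bbccn
Sorted second: bbccn
Sorted forms match => anagrams

1


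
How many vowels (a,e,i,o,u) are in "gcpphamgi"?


Input: gcpphamgi
Checking each character:
  'g' at position 0: consonant
  'c' at position 1: consonant
  'p' at position 2: consonant
  'p' at position 3: consonant
  'h' at position 4: consonant
  'a' at position 5: vowel (running total: 1)
  'm' at position 6: consonant
  'g' at position 7: consonant
  'i' at position 8: vowel (running total: 2)
Total vowels: 2

2


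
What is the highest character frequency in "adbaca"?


Input: adbaca
Character counts:
  'a': 3
  'b': 1
  'c': 1
  'd': 1
Maximum frequency: 3

3


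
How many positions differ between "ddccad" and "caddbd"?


Comparing "ddccad" and "caddbd" position by position:
  Position 0: 'd' vs 'c' => DIFFER
  Position 1: 'd' vs 'a' => DIFFER
  Position 2: 'c' vs 'd' => DIFFER
  Position 3: 'c' vs 'd' => DIFFER
  Position 4: 'a' vs 'b' => DIFFER
  Position 5: 'd' vs 'd' => same
Positions that differ: 5

5


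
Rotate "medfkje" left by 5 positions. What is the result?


Input: "medfkje", rotate left by 5
First 5 characters: "medfk"
Remaining characters: "je"
Concatenate remaining + first: "je" + "medfk" = "jemedfk"

jemedfk


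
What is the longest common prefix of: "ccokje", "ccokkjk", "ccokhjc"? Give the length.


Words: ccokje, ccokkjk, ccokhjc
  Position 0: all 'c' => match
  Position 1: all 'c' => match
  Position 2: all 'o' => match
  Position 3: all 'k' => match
  Position 4: ('j', 'k', 'h') => mismatch, stop
LCP = "ccok" (length 4)

4


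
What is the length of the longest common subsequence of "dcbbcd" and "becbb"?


LCS of "dcbbcd" and "becbb"
DP table:
           b    e    c    b    b
      0    0    0    0    0    0
  d   0    0    0    0    0    0
  c   0    0    0    1    1    1
  b   0    1    1    1    2    2
  b   0    1    1    1    2    3
  c   0    1    1    2    2    3
  d   0    1    1    2    2    3
LCS length = dp[6][5] = 3

3


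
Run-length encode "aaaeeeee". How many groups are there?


Input: aaaeeeee
Scanning for consecutive runs:
  Group 1: 'a' x 3 (positions 0-2)
  Group 2: 'e' x 5 (positions 3-7)
Total groups: 2

2


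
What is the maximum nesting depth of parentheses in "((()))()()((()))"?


Input: "((()))()()((()))"
Tracking depth:
  Position 0 '(': depth becomes 1
  Position 1 '(': depth becomes 2
  Position 2 '(': depth becomes 3
  Position 3 ')': depth becomes 2
  Position 4 ')': depth becomes 1
  Position 5 ')': depth becomes 0
  Position 6 '(': depth becomes 1
  Position 7 ')': depth becomes 0
  Position 8 '(': depth becomes 1
  Position 9 ')': depth becomes 0
  Position 10 '(': depth becomes 1
  Position 11 '(': depth becomes 2
  Position 12 '(': depth becomes 3
  Position 13 ')': depth becomes 2
  Position 14 ')': depth becomes 1
  Position 15 ')': depth becomes 0
Maximum depth reached: 3

3


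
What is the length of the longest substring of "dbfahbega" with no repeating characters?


Input: "dbfahbega"
Sliding window (track last position of each char):
  Position 0 ('d'): window [0,0] length 1 -- new best
  Position 1 ('b'): window [0,1] length 2 -- new best
  Position 2 ('f'): window [0,2] length 3 -- new best
  Position 3 ('a'): window [0,3] length 4 -- new best
  Position 4 ('h'): window [0,4] length 5 -- new best
  Position 5 ('b'): repeat (last at 1), move window start to 2
  Position 5 ('b'): window [2,5] length 4
  Position 6 ('e'): window [2,6] length 5
  Position 7 ('g'): window [2,7] length 6 -- new best
  Position 8 ('a'): repeat (last at 3), move window start to 4
  Position 8 ('a'): window [4,8] length 5
Longest substring with no repeats: "fahbeg" with length 6

6


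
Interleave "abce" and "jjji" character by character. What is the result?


Interleaving "abce" and "jjji":
  Position 0: 'a' from first, 'j' from second => "aj"
  Position 1: 'b' from first, 'j' from second => "bj"
  Position 2: 'c' from first, 'j' from second => "cj"
  Position 3: 'e' from first, 'i' from second => "ei"
Result: ajbjcjei

ajbjcjei


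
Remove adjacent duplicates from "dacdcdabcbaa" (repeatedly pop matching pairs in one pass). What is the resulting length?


Input: dacdcdabcbaa
Stack-based adjacent duplicate removal:
  Read 'd': push. Stack: d
  Read 'a': push. Stack: da
  Read 'c': push. Stack: dac
  Read 'd': push. Stack: dacd
  Read 'c': push. Stack: dacdc
  Read 'd': push. Stack: dacdcd
  Read 'a': push. Stack: dacdcda
  Read 'b': push. Stack: dacdcdab
  Read 'c': push. Stack: dacdcdabc
  Read 'b': push. Stack: dacdcdabcb
  Read 'a': push. Stack: dacdcdabcba
  Read 'a': matches stack top 'a' => pop. Stack: dacdcdabcb
Final stack: "dacdcdabcb" (length 10)

10


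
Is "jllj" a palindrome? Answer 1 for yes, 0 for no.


Input: jllj
Reversed: jllj
  Compare pos 0 ('j') with pos 3 ('j'): match
  Compare pos 1 ('l') with pos 2 ('l'): match
Result: palindrome

1


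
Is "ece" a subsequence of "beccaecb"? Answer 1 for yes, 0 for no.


Check if "ece" is a subsequence of "beccaecb"
Greedy scan:
  Position 0 ('b'): no match needed
  Position 1 ('e'): matches sub[0] = 'e'
  Position 2 ('c'): matches sub[1] = 'c'
  Position 3 ('c'): no match needed
  Position 4 ('a'): no match needed
  Position 5 ('e'): matches sub[2] = 'e'
  Position 6 ('c'): no match needed
  Position 7 ('b'): no match needed
All 3 characters matched => is a subsequence

1


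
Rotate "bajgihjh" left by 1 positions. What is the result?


Input: "bajgihjh", rotate left by 1
First 1 characters: "b"
Remaining characters: "ajgihjh"
Concatenate remaining + first: "ajgihjh" + "b" = "ajgihjhb"

ajgihjhb


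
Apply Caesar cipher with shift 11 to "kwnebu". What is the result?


Caesar cipher: shift "kwnebu" by 11
  'k' (pos 10) + 11 = pos 21 = 'v'
  'w' (pos 22) + 11 = pos 7 = 'h'
  'n' (pos 13) + 11 = pos 24 = 'y'
  'e' (pos 4) + 11 = pos 15 = 'p'
  'b' (pos 1) + 11 = pos 12 = 'm'
  'u' (pos 20) + 11 = pos 5 = 'f'
Result: vhypmf

vhypmf


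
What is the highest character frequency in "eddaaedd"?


Input: eddaaedd
Character counts:
  'a': 2
  'd': 4
  'e': 2
Maximum frequency: 4

4


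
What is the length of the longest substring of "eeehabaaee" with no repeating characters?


Input: "eeehabaaee"
Sliding window (track last position of each char):
  Position 0 ('e'): window [0,0] length 1 -- new best
  Position 1 ('e'): repeat (last at 0), move window start to 1
  Position 1 ('e'): window [1,1] length 1
  Position 2 ('e'): repeat (last at 1), move window start to 2
  Position 2 ('e'): window [2,2] length 1
  Position 3 ('h'): window [2,3] length 2 -- new best
  Position 4 ('a'): window [2,4] length 3 -- new best
  Position 5 ('b'): window [2,5] length 4 -- new best
  Position 6 ('a'): repeat (last at 4), move window start to 5
  Position 6 ('a'): window [5,6] length 2
  Position 7 ('a'): repeat (last at 6), move window start to 7
  Position 7 ('a'): window [7,7] length 1
  Position 8 ('e'): window [7,8] length 2
  Position 9 ('e'): repeat (last at 8), move window start to 9
  Position 9 ('e'): window [9,9] length 1
Longest substring with no repeats: "ehab" with length 4

4


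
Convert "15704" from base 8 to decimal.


Input: "15704" in base 8
Positional expansion:
  Digit '1' (value 1) x 8^4 = 4096
  Digit '5' (value 5) x 8^3 = 2560
  Digit '7' (value 7) x 8^2 = 448
  Digit '0' (value 0) x 8^1 = 0
  Digit '4' (value 4) x 8^0 = 4
Sum = 7108

7108


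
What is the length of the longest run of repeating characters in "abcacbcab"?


Input: "abcacbcab"
Scanning for longest run:
  Position 1 ('b'): new char, reset run to 1
  Position 2 ('c'): new char, reset run to 1
  Position 3 ('a'): new char, reset run to 1
  Position 4 ('c'): new char, reset run to 1
  Position 5 ('b'): new char, reset run to 1
  Position 6 ('c'): new char, reset run to 1
  Position 7 ('a'): new char, reset run to 1
  Position 8 ('b'): new char, reset run to 1
Longest run: 'a' with length 1

1


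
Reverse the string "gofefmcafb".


Input: gofefmcafb
Reading characters right to left:
  Position 9: 'b'
  Position 8: 'f'
  Position 7: 'a'
  Position 6: 'c'
  Position 5: 'm'
  Position 4: 'f'
  Position 3: 'e'
  Position 2: 'f'
  Position 1: 'o'
  Position 0: 'g'
Reversed: bfacmfefog

bfacmfefog


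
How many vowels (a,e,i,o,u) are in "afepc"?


Input: afepc
Checking each character:
  'a' at position 0: vowel (running total: 1)
  'f' at position 1: consonant
  'e' at position 2: vowel (running total: 2)
  'p' at position 3: consonant
  'c' at position 4: consonant
Total vowels: 2

2


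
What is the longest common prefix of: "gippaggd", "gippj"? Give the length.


Words: gippaggd, gippj
  Position 0: all 'g' => match
  Position 1: all 'i' => match
  Position 2: all 'p' => match
  Position 3: all 'p' => match
  Position 4: ('a', 'j') => mismatch, stop
LCP = "gipp" (length 4)

4


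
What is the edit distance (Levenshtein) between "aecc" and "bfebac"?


Computing edit distance: "aecc" -> "bfebac"
DP table:
           b    f    e    b    a    c
      0    1    2    3    4    5    6
  a   1    1    2    3    4    4    5
  e   2    2    2    2    3    4    5
  c   3    3    3    3    3    4    4
  c   4    4    4    4    4    4    4
Edit distance = dp[4][6] = 4

4


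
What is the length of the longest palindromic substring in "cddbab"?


Input: "cddbab"
Checking substrings for palindromes:
  [3:6] "bab" (len 3) => palindrome
  [1:3] "dd" (len 2) => palindrome
Longest palindromic substring: "bab" with length 3

3


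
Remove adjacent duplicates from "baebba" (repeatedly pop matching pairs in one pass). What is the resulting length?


Input: baebba
Stack-based adjacent duplicate removal:
  Read 'b': push. Stack: b
  Read 'a': push. Stack: ba
  Read 'e': push. Stack: bae
  Read 'b': push. Stack: baeb
  Read 'b': matches stack top 'b' => pop. Stack: bae
  Read 'a': push. Stack: baea
Final stack: "baea" (length 4)

4


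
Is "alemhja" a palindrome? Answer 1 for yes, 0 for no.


Input: alemhja
Reversed: ajhmela
  Compare pos 0 ('a') with pos 6 ('a'): match
  Compare pos 1 ('l') with pos 5 ('j'): MISMATCH
  Compare pos 2 ('e') with pos 4 ('h'): MISMATCH
Result: not a palindrome

0


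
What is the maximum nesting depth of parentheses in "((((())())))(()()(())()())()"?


Input: "((((())())))(()()(())()())()"
Tracking depth:
  Position 0 '(': depth becomes 1
  Position 1 '(': depth becomes 2
  Position 2 '(': depth becomes 3
  Position 3 '(': depth becomes 4
  Position 4 '(': depth becomes 5
  Position 5 ')': depth becomes 4
  Position 6 ')': depth becomes 3
  Position 7 '(': depth becomes 4
  Position 8 ')': depth becomes 3
  Position 9 ')': depth becomes 2
  Position 10 ')': depth becomes 1
  Position 11 ')': depth becomes 0
  Position 12 '(': depth becomes 1
  Position 13 '(': depth becomes 2
  Position 14 ')': depth becomes 1
  Position 15 '(': depth becomes 2
  Position 16 ')': depth becomes 1
  Position 17 '(': depth becomes 2
  Position 18 '(': depth becomes 3
  Position 19 ')': depth becomes 2
  Position 20 ')': depth becomes 1
  Position 21 '(': depth becomes 2
  Position 22 ')': depth becomes 1
  Position 23 '(': depth becomes 2
  Position 24 ')': depth becomes 1
  Position 25 ')': depth becomes 0
  Position 26 '(': depth becomes 1
  Position 27 ')': depth becomes 0
Maximum depth reached: 5

5


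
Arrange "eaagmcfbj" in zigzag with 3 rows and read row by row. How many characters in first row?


Zigzag "eaagmcfbj" into 3 rows:
Placing characters:
  'e' => row 0
  'a' => row 1
  'a' => row 2
  'g' => row 1
  'm' => row 0
  'c' => row 1
  'f' => row 2
  'b' => row 1
  'j' => row 0
Rows:
  Row 0: "emj"
  Row 1: "agcb"
  Row 2: "af"
First row length: 3

3


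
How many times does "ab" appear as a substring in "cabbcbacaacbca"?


Searching for "ab" in "cabbcbacaacbca"
Scanning each position:
  Position 0: "ca" => no
  Position 1: "ab" => MATCH
  Position 2: "bb" => no
  Position 3: "bc" => no
  Position 4: "cb" => no
  Position 5: "ba" => no
  Position 6: "ac" => no
  Position 7: "ca" => no
  Position 8: "aa" => no
  Position 9: "ac" => no
  Position 10: "cb" => no
  Position 11: "bc" => no
  Position 12: "ca" => no
Total occurrences: 1

1


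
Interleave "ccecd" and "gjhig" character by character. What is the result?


Interleaving "ccecd" and "gjhig":
  Position 0: 'c' from first, 'g' from second => "cg"
  Position 1: 'c' from first, 'j' from second => "cj"
  Position 2: 'e' from first, 'h' from second => "eh"
  Position 3: 'c' from first, 'i' from second => "ci"
  Position 4: 'd' from first, 'g' from second => "dg"
Result: cgcjehcidg

cgcjehcidg


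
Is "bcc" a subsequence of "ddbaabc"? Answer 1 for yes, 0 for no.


Check if "bcc" is a subsequence of "ddbaabc"
Greedy scan:
  Position 0 ('d'): no match needed
  Position 1 ('d'): no match needed
  Position 2 ('b'): matches sub[0] = 'b'
  Position 3 ('a'): no match needed
  Position 4 ('a'): no match needed
  Position 5 ('b'): no match needed
  Position 6 ('c'): matches sub[1] = 'c'
Only matched 2/3 characters => not a subsequence

0


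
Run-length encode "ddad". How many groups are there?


Input: ddad
Scanning for consecutive runs:
  Group 1: 'd' x 2 (positions 0-1)
  Group 2: 'a' x 1 (positions 2-2)
  Group 3: 'd' x 1 (positions 3-3)
Total groups: 3

3


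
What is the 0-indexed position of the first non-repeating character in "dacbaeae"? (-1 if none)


Input: dacbaeae
Character frequencies:
  'a': 3
  'b': 1
  'c': 1
  'd': 1
  'e': 2
Scanning left to right for freq == 1:
  Position 0 ('d'): unique! => answer = 0

0


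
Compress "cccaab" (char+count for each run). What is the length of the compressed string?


Input: cccaab
Runs:
  'c' x 3 => "c3"
  'a' x 2 => "a2"
  'b' x 1 => "b1"
Compressed: "c3a2b1"
Compressed length: 6

6


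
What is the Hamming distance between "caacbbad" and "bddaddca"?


Comparing "caacbbad" and "bddaddca" position by position:
  Position 0: 'c' vs 'b' => differ
  Position 1: 'a' vs 'd' => differ
  Position 2: 'a' vs 'd' => differ
  Position 3: 'c' vs 'a' => differ
  Position 4: 'b' vs 'd' => differ
  Position 5: 'b' vs 'd' => differ
  Position 6: 'a' vs 'c' => differ
  Position 7: 'd' vs 'a' => differ
Total differences (Hamming distance): 8

8


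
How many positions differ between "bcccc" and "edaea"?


Comparing "bcccc" and "edaea" position by position:
  Position 0: 'b' vs 'e' => DIFFER
  Position 1: 'c' vs 'd' => DIFFER
  Position 2: 'c' vs 'a' => DIFFER
  Position 3: 'c' vs 'e' => DIFFER
  Position 4: 'c' vs 'a' => DIFFER
Positions that differ: 5

5


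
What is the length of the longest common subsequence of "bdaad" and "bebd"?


LCS of "bdaad" and "bebd"
DP table:
           b    e    b    d
      0    0    0    0    0
  b   0    1    1    1    1
  d   0    1    1    1    2
  a   0    1    1    1    2
  a   0    1    1    1    2
  d   0    1    1    1    2
LCS length = dp[5][4] = 2

2


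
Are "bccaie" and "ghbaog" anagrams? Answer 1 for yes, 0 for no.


Strings: "bccaie", "ghbaog"
Sorted first:  abccei
Sorted second: abggho
Differ at position 2: 'c' vs 'g' => not anagrams

0


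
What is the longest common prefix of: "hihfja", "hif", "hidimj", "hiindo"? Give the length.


Words: hihfja, hif, hidimj, hiindo
  Position 0: all 'h' => match
  Position 1: all 'i' => match
  Position 2: ('h', 'f', 'd', 'i') => mismatch, stop
LCP = "hi" (length 2)

2


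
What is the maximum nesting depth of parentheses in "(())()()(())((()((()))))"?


Input: "(())()()(())((()((()))))"
Tracking depth:
  Position 0 '(': depth becomes 1
  Position 1 '(': depth becomes 2
  Position 2 ')': depth becomes 1
  Position 3 ')': depth becomes 0
  Position 4 '(': depth becomes 1
  Position 5 ')': depth becomes 0
  Position 6 '(': depth becomes 1
  Position 7 ')': depth becomes 0
  Position 8 '(': depth becomes 1
  Position 9 '(': depth becomes 2
  Position 10 ')': depth becomes 1
  Position 11 ')': depth becomes 0
  Position 12 '(': depth becomes 1
  Position 13 '(': depth becomes 2
  Position 14 '(': depth becomes 3
  Position 15 ')': depth becomes 2
  Position 16 '(': depth becomes 3
  Position 17 '(': depth becomes 4
  Position 18 '(': depth becomes 5
  Position 19 ')': depth becomes 4
  Position 20 ')': depth becomes 3
  Position 21 ')': depth becomes 2
  Position 22 ')': depth becomes 1
  Position 23 ')': depth becomes 0
Maximum depth reached: 5

5


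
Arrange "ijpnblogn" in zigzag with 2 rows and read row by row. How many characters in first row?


Zigzag "ijpnblogn" into 2 rows:
Placing characters:
  'i' => row 0
  'j' => row 1
  'p' => row 0
  'n' => row 1
  'b' => row 0
  'l' => row 1
  'o' => row 0
  'g' => row 1
  'n' => row 0
Rows:
  Row 0: "ipbon"
  Row 1: "jnlg"
First row length: 5

5


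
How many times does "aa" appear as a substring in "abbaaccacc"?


Searching for "aa" in "abbaaccacc"
Scanning each position:
  Position 0: "ab" => no
  Position 1: "bb" => no
  Position 2: "ba" => no
  Position 3: "aa" => MATCH
  Position 4: "ac" => no
  Position 5: "cc" => no
  Position 6: "ca" => no
  Position 7: "ac" => no
  Position 8: "cc" => no
Total occurrences: 1

1


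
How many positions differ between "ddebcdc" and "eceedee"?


Comparing "ddebcdc" and "eceedee" position by position:
  Position 0: 'd' vs 'e' => DIFFER
  Position 1: 'd' vs 'c' => DIFFER
  Position 2: 'e' vs 'e' => same
  Position 3: 'b' vs 'e' => DIFFER
  Position 4: 'c' vs 'd' => DIFFER
  Position 5: 'd' vs 'e' => DIFFER
  Position 6: 'c' vs 'e' => DIFFER
Positions that differ: 6

6


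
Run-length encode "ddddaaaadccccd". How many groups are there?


Input: ddddaaaadccccd
Scanning for consecutive runs:
  Group 1: 'd' x 4 (positions 0-3)
  Group 2: 'a' x 4 (positions 4-7)
  Group 3: 'd' x 1 (positions 8-8)
  Group 4: 'c' x 4 (positions 9-12)
  Group 5: 'd' x 1 (positions 13-13)
Total groups: 5

5


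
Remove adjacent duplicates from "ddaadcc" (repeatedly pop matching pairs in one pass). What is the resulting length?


Input: ddaadcc
Stack-based adjacent duplicate removal:
  Read 'd': push. Stack: d
  Read 'd': matches stack top 'd' => pop. Stack: (empty)
  Read 'a': push. Stack: a
  Read 'a': matches stack top 'a' => pop. Stack: (empty)
  Read 'd': push. Stack: d
  Read 'c': push. Stack: dc
  Read 'c': matches stack top 'c' => pop. Stack: d
Final stack: "d" (length 1)

1


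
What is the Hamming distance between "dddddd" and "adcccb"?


Comparing "dddddd" and "adcccb" position by position:
  Position 0: 'd' vs 'a' => differ
  Position 1: 'd' vs 'd' => same
  Position 2: 'd' vs 'c' => differ
  Position 3: 'd' vs 'c' => differ
  Position 4: 'd' vs 'c' => differ
  Position 5: 'd' vs 'b' => differ
Total differences (Hamming distance): 5

5


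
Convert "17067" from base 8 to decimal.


Input: "17067" in base 8
Positional expansion:
  Digit '1' (value 1) x 8^4 = 4096
  Digit '7' (value 7) x 8^3 = 3584
  Digit '0' (value 0) x 8^2 = 0
  Digit '6' (value 6) x 8^1 = 48
  Digit '7' (value 7) x 8^0 = 7
Sum = 7735

7735


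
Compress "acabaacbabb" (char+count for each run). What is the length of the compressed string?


Input: acabaacbabb
Runs:
  'a' x 1 => "a1"
  'c' x 1 => "c1"
  'a' x 1 => "a1"
  'b' x 1 => "b1"
  'a' x 2 => "a2"
  'c' x 1 => "c1"
  'b' x 1 => "b1"
  'a' x 1 => "a1"
  'b' x 2 => "b2"
Compressed: "a1c1a1b1a2c1b1a1b2"
Compressed length: 18

18


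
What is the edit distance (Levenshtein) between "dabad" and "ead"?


Computing edit distance: "dabad" -> "ead"
DP table:
           e    a    d
      0    1    2    3
  d   1    1    2    2
  a   2    2    1    2
  b   3    3    2    2
  a   4    4    3    3
  d   5    5    4    3
Edit distance = dp[5][3] = 3

3


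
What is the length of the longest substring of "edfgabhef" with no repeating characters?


Input: "edfgabhef"
Sliding window (track last position of each char):
  Position 0 ('e'): window [0,0] length 1 -- new best
  Position 1 ('d'): window [0,1] length 2 -- new best
  Position 2 ('f'): window [0,2] length 3 -- new best
  Position 3 ('g'): window [0,3] length 4 -- new best
  Position 4 ('a'): window [0,4] length 5 -- new best
  Position 5 ('b'): window [0,5] length 6 -- new best
  Position 6 ('h'): window [0,6] length 7 -- new best
  Position 7 ('e'): repeat (last at 0), move window start to 1
  Position 7 ('e'): window [1,7] length 7
  Position 8 ('f'): repeat (last at 2), move window start to 3
  Position 8 ('f'): window [3,8] length 6
Longest substring with no repeats: "edfgabh" with length 7

7


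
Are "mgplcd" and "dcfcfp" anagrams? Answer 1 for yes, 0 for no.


Strings: "mgplcd", "dcfcfp"
Sorted first:  cdglmp
Sorted second: ccdffp
Differ at position 1: 'd' vs 'c' => not anagrams

0


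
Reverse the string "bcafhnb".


Input: bcafhnb
Reading characters right to left:
  Position 6: 'b'
  Position 5: 'n'
  Position 4: 'h'
  Position 3: 'f'
  Position 2: 'a'
  Position 1: 'c'
  Position 0: 'b'
Reversed: bnhfacb

bnhfacb


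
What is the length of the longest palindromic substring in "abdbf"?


Input: "abdbf"
Checking substrings for palindromes:
  [1:4] "bdb" (len 3) => palindrome
Longest palindromic substring: "bdb" with length 3

3


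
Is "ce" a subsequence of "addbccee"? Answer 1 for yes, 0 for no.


Check if "ce" is a subsequence of "addbccee"
Greedy scan:
  Position 0 ('a'): no match needed
  Position 1 ('d'): no match needed
  Position 2 ('d'): no match needed
  Position 3 ('b'): no match needed
  Position 4 ('c'): matches sub[0] = 'c'
  Position 5 ('c'): no match needed
  Position 6 ('e'): matches sub[1] = 'e'
  Position 7 ('e'): no match needed
All 2 characters matched => is a subsequence

1


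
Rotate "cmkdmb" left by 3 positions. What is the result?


Input: "cmkdmb", rotate left by 3
First 3 characters: "cmk"
Remaining characters: "dmb"
Concatenate remaining + first: "dmb" + "cmk" = "dmbcmk"

dmbcmk


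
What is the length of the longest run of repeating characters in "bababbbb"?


Input: "bababbbb"
Scanning for longest run:
  Position 1 ('a'): new char, reset run to 1
  Position 2 ('b'): new char, reset run to 1
  Position 3 ('a'): new char, reset run to 1
  Position 4 ('b'): new char, reset run to 1
  Position 5 ('b'): continues run of 'b', length=2
  Position 6 ('b'): continues run of 'b', length=3
  Position 7 ('b'): continues run of 'b', length=4
Longest run: 'b' with length 4

4


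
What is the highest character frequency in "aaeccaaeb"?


Input: aaeccaaeb
Character counts:
  'a': 4
  'b': 1
  'c': 2
  'e': 2
Maximum frequency: 4

4


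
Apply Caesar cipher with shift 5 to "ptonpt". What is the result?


Caesar cipher: shift "ptonpt" by 5
  'p' (pos 15) + 5 = pos 20 = 'u'
  't' (pos 19) + 5 = pos 24 = 'y'
  'o' (pos 14) + 5 = pos 19 = 't'
  'n' (pos 13) + 5 = pos 18 = 's'
  'p' (pos 15) + 5 = pos 20 = 'u'
  't' (pos 19) + 5 = pos 24 = 'y'
Result: uytsuy

uytsuy


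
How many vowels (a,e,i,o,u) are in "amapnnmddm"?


Input: amapnnmddm
Checking each character:
  'a' at position 0: vowel (running total: 1)
  'm' at position 1: consonant
  'a' at position 2: vowel (running total: 2)
  'p' at position 3: consonant
  'n' at position 4: consonant
  'n' at position 5: consonant
  'm' at position 6: consonant
  'd' at position 7: consonant
  'd' at position 8: consonant
  'm' at position 9: consonant
Total vowels: 2

2


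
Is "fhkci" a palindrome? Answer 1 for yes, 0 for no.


Input: fhkci
Reversed: ickhf
  Compare pos 0 ('f') with pos 4 ('i'): MISMATCH
  Compare pos 1 ('h') with pos 3 ('c'): MISMATCH
Result: not a palindrome

0


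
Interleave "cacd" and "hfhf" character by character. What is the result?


Interleaving "cacd" and "hfhf":
  Position 0: 'c' from first, 'h' from second => "ch"
  Position 1: 'a' from first, 'f' from second => "af"
  Position 2: 'c' from first, 'h' from second => "ch"
  Position 3: 'd' from first, 'f' from second => "df"
Result: chafchdf

chafchdf


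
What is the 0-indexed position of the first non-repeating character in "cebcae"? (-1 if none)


Input: cebcae
Character frequencies:
  'a': 1
  'b': 1
  'c': 2
  'e': 2
Scanning left to right for freq == 1:
  Position 0 ('c'): freq=2, skip
  Position 1 ('e'): freq=2, skip
  Position 2 ('b'): unique! => answer = 2

2


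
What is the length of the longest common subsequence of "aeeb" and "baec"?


LCS of "aeeb" and "baec"
DP table:
           b    a    e    c
      0    0    0    0    0
  a   0    0    1    1    1
  e   0    0    1    2    2
  e   0    0    1    2    2
  b   0    1    1    2    2
LCS length = dp[4][4] = 2

2


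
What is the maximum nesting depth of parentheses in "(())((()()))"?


Input: "(())((()()))"
Tracking depth:
  Position 0 '(': depth becomes 1
  Position 1 '(': depth becomes 2
  Position 2 ')': depth becomes 1
  Position 3 ')': depth becomes 0
  Position 4 '(': depth becomes 1
  Position 5 '(': depth becomes 2
  Position 6 '(': depth becomes 3
  Position 7 ')': depth becomes 2
  Position 8 '(': depth becomes 3
  Position 9 ')': depth becomes 2
  Position 10 ')': depth becomes 1
  Position 11 ')': depth becomes 0
Maximum depth reached: 3

3


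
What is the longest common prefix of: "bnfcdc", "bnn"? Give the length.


Words: bnfcdc, bnn
  Position 0: all 'b' => match
  Position 1: all 'n' => match
  Position 2: ('f', 'n') => mismatch, stop
LCP = "bn" (length 2)

2
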